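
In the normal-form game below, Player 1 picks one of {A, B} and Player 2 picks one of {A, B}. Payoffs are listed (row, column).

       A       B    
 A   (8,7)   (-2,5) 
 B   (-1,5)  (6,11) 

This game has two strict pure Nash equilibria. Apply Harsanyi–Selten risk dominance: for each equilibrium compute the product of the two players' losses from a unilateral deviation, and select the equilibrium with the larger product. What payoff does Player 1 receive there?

6

At both A: Player 1 loses 8 − (-1) = 9 by deviating; Player 2 loses 7 − 5 = 2. Product = 9·2 = 18.
At both B: Player 1 loses 6 − (-2) = 8 by deviating; Player 2 loses 11 − 5 = 6. Product = 8·6 = 48.
48 > 18, so both B is risk-dominant. Player 1's payoff there is 6.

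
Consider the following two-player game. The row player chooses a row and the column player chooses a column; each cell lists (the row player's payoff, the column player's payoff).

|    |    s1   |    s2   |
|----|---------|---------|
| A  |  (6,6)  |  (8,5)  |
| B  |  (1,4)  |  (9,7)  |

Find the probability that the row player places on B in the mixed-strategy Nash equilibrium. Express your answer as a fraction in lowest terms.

The row player's mix p on A must make the column player indifferent between s1 and s2.
The column player's payoff from s1: 6p + 4(1−p). From s2: 5p + 7(1−p).
Set equal: 1p = 3(1−p) → p = 3/4.
Probability on B is 1 − 3/4 = 1/4.

1/4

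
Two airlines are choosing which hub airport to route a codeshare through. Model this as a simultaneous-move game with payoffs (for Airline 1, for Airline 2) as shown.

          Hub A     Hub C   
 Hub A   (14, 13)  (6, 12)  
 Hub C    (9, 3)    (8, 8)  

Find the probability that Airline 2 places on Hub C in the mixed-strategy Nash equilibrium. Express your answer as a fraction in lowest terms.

5/7

Airline 2's mix q on Hub A must make Airline 1 indifferent between Hub A and Hub C.
Airline 1's payoff from Hub A: 14q + 6(1−q). From Hub C: 9q + 8(1−q).
Set equal: 5q = 2(1−q) → q = 2/7.
Probability on Hub C is 1 − 2/7 = 5/7.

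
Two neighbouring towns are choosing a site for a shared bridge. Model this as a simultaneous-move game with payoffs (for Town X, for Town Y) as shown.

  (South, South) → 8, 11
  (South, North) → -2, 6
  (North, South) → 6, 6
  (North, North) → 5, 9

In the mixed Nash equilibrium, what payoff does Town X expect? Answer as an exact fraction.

Town Y mixes with probability q on South, chosen so Town X is indifferent: 8q + (-2)(1−q) = 6q + 5(1−q) gives q = 7/9.
Town X's expected payoff (from either row, since indifferent) is 8·7/9 + (-2)·2/9 = 52/9.

52/9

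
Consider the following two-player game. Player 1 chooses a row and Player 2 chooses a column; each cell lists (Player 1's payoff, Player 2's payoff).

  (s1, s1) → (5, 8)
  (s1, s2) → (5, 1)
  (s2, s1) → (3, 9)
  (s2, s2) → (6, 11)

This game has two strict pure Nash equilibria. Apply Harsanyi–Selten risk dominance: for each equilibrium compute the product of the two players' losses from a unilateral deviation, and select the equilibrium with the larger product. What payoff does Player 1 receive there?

5

At both s1: Player 1 loses 5 − 3 = 2 by deviating; Player 2 loses 8 − 1 = 7. Product = 2·7 = 14.
At both s2: Player 1 loses 6 − 5 = 1 by deviating; Player 2 loses 11 − 9 = 2. Product = 1·2 = 2.
14 > 2, so both s1 is risk-dominant. Player 1's payoff there is 5.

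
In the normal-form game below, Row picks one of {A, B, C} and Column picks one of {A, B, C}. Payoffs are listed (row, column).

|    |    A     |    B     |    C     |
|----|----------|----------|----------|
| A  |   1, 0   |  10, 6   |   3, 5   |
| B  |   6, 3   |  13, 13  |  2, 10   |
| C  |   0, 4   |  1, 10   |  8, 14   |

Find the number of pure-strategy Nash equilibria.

2

Both B: Row gets 13 (best alternative 10); Column gets 13 (best alternative 10). Neither deviates — NE.
Both C: Row gets 8 (best alternative 3); Column gets 14 (best alternative 10). Neither deviates — NE.
Both A is not a NE: Row would switch to B (6 > 1).
No other cell survives both best-response checks, so there are 2 pure NE.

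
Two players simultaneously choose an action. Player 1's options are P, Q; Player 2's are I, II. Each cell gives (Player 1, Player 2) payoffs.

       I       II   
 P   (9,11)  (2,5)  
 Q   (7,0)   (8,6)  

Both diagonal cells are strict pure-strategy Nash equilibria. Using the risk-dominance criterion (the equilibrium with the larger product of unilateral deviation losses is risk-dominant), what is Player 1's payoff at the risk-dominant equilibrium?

At (P, I): Player 1 loses 9 − 7 = 2 by deviating; Player 2 loses 11 − 5 = 6. Product = 2·6 = 12.
At (Q, II): Player 1 loses 8 − 2 = 6 by deviating; Player 2 loses 6 − 0 = 6. Product = 6·6 = 36.
36 > 12, so (Q, II) is risk-dominant. Player 1's payoff there is 8.

8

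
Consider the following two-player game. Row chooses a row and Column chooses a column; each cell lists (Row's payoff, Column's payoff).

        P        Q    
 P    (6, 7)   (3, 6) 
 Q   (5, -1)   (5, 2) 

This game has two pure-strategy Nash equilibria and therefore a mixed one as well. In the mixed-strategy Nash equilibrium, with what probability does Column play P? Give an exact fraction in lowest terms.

Column's mix q on P must make Row indifferent between P and Q.
Row's payoff from P: 6q + 3(1−q). From Q: 5q + 5(1−q).
Set equal: 1q = 2(1−q) → q = 2/3.

2/3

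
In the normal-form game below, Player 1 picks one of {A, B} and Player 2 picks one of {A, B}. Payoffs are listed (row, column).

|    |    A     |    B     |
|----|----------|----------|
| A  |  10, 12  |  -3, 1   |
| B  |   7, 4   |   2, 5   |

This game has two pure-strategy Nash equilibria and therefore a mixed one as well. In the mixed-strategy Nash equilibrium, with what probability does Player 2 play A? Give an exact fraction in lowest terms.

5/8

Player 2's mix q on A must make Player 1 indifferent between A and B.
Player 1's payoff from A: 10q + (-3)(1−q). From B: 7q + 2(1−q).
Set equal: 3q = 5(1−q) → q = 5/8.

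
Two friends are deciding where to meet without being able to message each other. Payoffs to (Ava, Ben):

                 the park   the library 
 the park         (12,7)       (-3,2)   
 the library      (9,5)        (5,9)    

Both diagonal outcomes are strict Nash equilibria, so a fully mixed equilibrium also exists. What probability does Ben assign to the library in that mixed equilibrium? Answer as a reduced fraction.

Ben's mix q on the park must make Ava indifferent between the park and the library.
Ava's payoff from the park: 12q + (-3)(1−q). From the library: 9q + 5(1−q).
Set equal: 3q = 8(1−q) → q = 8/11.
Probability on the library is 1 − 8/11 = 3/11.

3/11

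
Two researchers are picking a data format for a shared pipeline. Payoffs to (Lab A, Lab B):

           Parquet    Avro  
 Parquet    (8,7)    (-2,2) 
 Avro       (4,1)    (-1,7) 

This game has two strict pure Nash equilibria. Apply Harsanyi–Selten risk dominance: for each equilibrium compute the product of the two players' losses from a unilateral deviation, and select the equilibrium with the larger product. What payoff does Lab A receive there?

At both Parquet: Lab A loses 8 − 4 = 4 by deviating; Lab B loses 7 − 2 = 5. Product = 4·5 = 20.
At both Avro: Lab A loses -1 − (-2) = 1 by deviating; Lab B loses 7 − 1 = 6. Product = 1·6 = 6.
20 > 6, so both Parquet is risk-dominant. Lab A's payoff there is 8.

8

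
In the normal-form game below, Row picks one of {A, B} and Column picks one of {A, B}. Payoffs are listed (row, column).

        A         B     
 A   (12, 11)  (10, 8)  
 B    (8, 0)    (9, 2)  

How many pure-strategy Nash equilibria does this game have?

1

Both A: Row gets 12 (best alternative 8); Column gets 11 (best alternative 8). Neither deviates — NE.
Both B is not a NE: Row would switch to A (10 > 9).
No other cell survives both best-response checks, so there is 1 pure NE.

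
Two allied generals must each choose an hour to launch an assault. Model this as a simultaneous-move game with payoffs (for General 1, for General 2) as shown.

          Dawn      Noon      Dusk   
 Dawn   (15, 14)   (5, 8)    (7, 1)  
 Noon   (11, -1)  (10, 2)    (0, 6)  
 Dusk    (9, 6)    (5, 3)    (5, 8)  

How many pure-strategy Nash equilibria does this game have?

Both Dawn: General 1 gets 15 (best alternative 11); General 2 gets 14 (best alternative 8). Neither deviates — NE.
Both Noon is not a NE: General 2 would switch to Dusk (6 > 2).
No other cell survives both best-response checks, so there is 1 pure NE.

1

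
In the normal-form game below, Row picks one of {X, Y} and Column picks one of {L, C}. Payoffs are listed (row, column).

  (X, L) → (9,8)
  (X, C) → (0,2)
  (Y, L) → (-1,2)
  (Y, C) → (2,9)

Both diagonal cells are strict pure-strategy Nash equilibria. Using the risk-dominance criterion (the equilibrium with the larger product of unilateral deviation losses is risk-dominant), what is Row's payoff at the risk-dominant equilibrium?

At (X, L): Row loses 9 − (-1) = 10 by deviating; Column loses 8 − 2 = 6. Product = 10·6 = 60.
At (Y, C): Row loses 2 − 0 = 2 by deviating; Column loses 9 − 2 = 7. Product = 2·7 = 14.
60 > 14, so (X, L) is risk-dominant. Row's payoff there is 9.

9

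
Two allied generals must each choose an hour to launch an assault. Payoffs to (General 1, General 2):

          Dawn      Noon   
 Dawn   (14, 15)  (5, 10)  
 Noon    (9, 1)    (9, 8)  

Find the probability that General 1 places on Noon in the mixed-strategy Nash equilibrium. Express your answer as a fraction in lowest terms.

5/12

General 1's mix p on Dawn must make General 2 indifferent between Dawn and Noon.
General 2's payoff from Dawn: 15p + 1(1−p). From Noon: 10p + 8(1−p).
Set equal: 5p = 7(1−p) → p = 7/12.
Probability on Noon is 1 − 7/12 = 5/12.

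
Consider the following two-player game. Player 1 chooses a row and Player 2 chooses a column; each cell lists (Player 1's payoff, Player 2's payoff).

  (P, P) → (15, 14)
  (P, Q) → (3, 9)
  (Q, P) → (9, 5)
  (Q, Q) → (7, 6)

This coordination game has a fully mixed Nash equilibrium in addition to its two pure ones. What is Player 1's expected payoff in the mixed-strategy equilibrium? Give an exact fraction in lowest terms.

39/5

Player 2 mixes with probability q on P, chosen so Player 1 is indifferent: 15q + 3(1−q) = 9q + 7(1−q) gives q = 2/5.
Player 1's expected payoff (from either row, since indifferent) is 15·2/5 + 3·3/5 = 39/5.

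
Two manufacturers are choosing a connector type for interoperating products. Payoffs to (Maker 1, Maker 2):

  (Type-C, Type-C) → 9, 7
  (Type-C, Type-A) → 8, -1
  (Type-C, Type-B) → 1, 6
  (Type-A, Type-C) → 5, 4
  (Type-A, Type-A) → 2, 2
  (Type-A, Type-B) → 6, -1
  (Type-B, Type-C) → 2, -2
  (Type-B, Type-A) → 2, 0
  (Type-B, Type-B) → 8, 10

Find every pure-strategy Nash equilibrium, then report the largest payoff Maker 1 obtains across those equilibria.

9

Both Type-C is a pure NE (Maker 1: 9 ≥ 5; Maker 2: 7 ≥ 6). Maker 1 gets 9.
Both Type-B is a pure NE (Maker 1: 8 ≥ 6; Maker 2: 10 ≥ 0). Maker 1 gets 8.
Every other cell has a profitable deviation for at least one player. Highest of {9, 8} is 9.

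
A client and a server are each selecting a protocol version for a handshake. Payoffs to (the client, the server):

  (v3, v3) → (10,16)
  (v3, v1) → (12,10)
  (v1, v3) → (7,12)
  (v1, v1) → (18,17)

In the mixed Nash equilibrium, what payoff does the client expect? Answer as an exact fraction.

The server mixes with probability q on v3, chosen so the client is indifferent: 10q + 12(1−q) = 7q + 18(1−q) gives q = 2/3.
The client's expected payoff (from either row, since indifferent) is 10·2/3 + 12·1/3 = 32/3.

32/3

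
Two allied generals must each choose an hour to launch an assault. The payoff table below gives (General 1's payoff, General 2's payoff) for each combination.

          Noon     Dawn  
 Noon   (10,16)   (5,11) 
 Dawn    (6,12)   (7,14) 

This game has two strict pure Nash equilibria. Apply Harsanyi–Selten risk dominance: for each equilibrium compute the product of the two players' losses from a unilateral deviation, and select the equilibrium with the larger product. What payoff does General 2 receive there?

16

At both Noon: General 1 loses 10 − 6 = 4 by deviating; General 2 loses 16 − 11 = 5. Product = 4·5 = 20.
At both Dawn: General 1 loses 7 − 5 = 2 by deviating; General 2 loses 14 − 12 = 2. Product = 2·2 = 4.
20 > 4, so both Noon is risk-dominant. General 2's payoff there is 16.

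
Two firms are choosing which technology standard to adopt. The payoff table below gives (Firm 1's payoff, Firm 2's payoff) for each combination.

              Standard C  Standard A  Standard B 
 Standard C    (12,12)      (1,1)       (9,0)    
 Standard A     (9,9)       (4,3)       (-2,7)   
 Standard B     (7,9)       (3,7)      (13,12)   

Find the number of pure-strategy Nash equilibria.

Both Standard C: Firm 1 gets 12 (best alternative 9); Firm 2 gets 12 (best alternative 1). Neither deviates — NE.
Both Standard B: Firm 1 gets 13 (best alternative 9); Firm 2 gets 12 (best alternative 9). Neither deviates — NE.
Both Standard A is not a NE: Firm 2 would switch to Standard C (9 > 3).
No other cell survives both best-response checks, so there are 2 pure NE.

2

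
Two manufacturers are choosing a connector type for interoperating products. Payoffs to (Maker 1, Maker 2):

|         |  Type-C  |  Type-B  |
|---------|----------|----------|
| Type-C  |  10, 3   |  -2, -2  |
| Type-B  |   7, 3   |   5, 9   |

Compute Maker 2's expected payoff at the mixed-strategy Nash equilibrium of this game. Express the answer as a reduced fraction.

Maker 1 mixes with probability p on Type-C, chosen so Maker 2 is indifferent: 3p + 3(1−p) = (-2)p + 9(1−p) gives p = 6/11.
Maker 2's expected payoff is 3·6/11 + 3·5/11 = 3.

3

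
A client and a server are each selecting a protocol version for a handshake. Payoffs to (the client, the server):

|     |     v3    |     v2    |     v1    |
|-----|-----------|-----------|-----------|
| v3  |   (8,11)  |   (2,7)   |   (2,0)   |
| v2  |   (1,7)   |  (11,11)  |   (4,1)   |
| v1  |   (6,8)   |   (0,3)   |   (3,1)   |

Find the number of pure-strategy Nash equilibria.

2

Both v3: the client gets 8 (best alternative 6); the server gets 11 (best alternative 7). Neither deviates — NE.
Both v2: the client gets 11 (best alternative 2); the server gets 11 (best alternative 7). Neither deviates — NE.
Both v1 is not a NE: the client would switch to v2 (4 > 3).
No other cell survives both best-response checks, so there are 2 pure NE.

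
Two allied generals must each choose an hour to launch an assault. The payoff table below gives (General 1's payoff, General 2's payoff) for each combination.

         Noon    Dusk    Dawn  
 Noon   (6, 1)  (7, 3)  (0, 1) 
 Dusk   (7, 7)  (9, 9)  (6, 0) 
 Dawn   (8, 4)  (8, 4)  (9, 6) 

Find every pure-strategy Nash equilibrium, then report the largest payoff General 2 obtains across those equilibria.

9

Both Dusk is a pure NE (General 1: 9 ≥ 8; General 2: 9 ≥ 7). General 2 gets 9.
Both Dawn is a pure NE (General 1: 9 ≥ 6; General 2: 6 ≥ 4). General 2 gets 6.
Every other cell has a profitable deviation for at least one player. Highest of {9, 6} is 9.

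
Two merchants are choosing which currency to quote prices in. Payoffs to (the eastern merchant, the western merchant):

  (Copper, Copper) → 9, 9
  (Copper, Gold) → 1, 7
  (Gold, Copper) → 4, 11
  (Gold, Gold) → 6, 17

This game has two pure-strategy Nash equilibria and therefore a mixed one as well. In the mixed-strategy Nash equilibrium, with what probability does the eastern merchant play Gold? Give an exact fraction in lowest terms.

The eastern merchant's mix p on Copper must make the western merchant indifferent between Copper and Gold.
The western merchant's payoff from Copper: 9p + 11(1−p). From Gold: 7p + 17(1−p).
Set equal: 2p = 6(1−p) → p = 6/8 = 3/4.
Probability on Gold is 1 − 3/4 = 1/4.

1/4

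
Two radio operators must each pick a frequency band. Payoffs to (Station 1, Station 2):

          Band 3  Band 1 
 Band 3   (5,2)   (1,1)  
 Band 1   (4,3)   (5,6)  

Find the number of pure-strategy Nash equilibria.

2

Both Band 3: Station 1 gets 5 (best alternative 4); Station 2 gets 2 (best alternative 1). Neither deviates — NE.
Both Band 1: Station 1 gets 5 (best alternative 1); Station 2 gets 6 (best alternative 3). Neither deviates — NE.
(Band 3, Band 1) is not a NE: Station 1 would switch to Band 1 (5 > 1).
No other cell survives both best-response checks, so there are 2 pure NE.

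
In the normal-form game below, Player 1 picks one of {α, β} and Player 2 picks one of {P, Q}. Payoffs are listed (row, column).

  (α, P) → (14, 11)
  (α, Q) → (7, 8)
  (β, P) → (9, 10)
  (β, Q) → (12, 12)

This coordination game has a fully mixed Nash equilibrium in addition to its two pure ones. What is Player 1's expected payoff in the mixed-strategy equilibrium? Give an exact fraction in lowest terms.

21/2

Player 2 mixes with probability q on P, chosen so Player 1 is indifferent: 14q + 7(1−q) = 9q + 12(1−q) gives q = 1/2.
Player 1's expected payoff (from either row, since indifferent) is 14·1/2 + 7·1/2 = 21/2.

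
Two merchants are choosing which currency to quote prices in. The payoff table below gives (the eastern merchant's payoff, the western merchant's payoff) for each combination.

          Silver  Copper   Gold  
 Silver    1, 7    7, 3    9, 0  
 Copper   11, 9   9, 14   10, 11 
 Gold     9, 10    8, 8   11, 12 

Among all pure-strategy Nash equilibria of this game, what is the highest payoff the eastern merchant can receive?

11

Both Copper is a pure NE (the eastern merchant: 9 ≥ 8; the western merchant: 14 ≥ 11). The eastern merchant gets 9.
Both Gold is a pure NE (the eastern merchant: 11 ≥ 10; the western merchant: 12 ≥ 10). The eastern merchant gets 11.
Every other cell has a profitable deviation for at least one player. Highest of {9, 11} is 11.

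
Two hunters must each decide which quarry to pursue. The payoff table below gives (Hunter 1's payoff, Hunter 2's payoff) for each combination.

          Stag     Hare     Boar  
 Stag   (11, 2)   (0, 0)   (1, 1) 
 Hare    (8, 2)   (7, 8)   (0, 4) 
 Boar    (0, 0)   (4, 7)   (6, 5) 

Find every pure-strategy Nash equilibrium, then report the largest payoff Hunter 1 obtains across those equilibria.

11

Both Stag is a pure NE (Hunter 1: 11 ≥ 8; Hunter 2: 2 ≥ 1). Hunter 1 gets 11.
Both Hare is a pure NE (Hunter 1: 7 ≥ 4; Hunter 2: 8 ≥ 4). Hunter 1 gets 7.
Every other cell has a profitable deviation for at least one player. Highest of {11, 7} is 11.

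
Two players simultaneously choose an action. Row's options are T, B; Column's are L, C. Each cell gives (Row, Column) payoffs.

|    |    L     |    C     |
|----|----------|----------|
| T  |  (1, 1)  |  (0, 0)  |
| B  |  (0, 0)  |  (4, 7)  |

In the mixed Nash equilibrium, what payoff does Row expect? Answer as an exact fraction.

4/5

Column mixes with probability q on L, chosen so Row is indifferent: 1q + 0(1−q) = 0q + 4(1−q) gives q = 4/5.
Row's expected payoff (from either row, since indifferent) is 1·4/5 + 0·1/5 = 4/5.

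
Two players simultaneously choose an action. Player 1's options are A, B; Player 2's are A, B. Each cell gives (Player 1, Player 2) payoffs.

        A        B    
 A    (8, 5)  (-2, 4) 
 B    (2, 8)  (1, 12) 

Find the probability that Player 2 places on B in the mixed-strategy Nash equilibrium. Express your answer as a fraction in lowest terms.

Player 2's mix q on A must make Player 1 indifferent between A and B.
Player 1's payoff from A: 8q + (-2)(1−q). From B: 2q + 1(1−q).
Set equal: 6q = 3(1−q) → q = 3/9 = 1/3.
Probability on B is 1 − 1/3 = 2/3.

2/3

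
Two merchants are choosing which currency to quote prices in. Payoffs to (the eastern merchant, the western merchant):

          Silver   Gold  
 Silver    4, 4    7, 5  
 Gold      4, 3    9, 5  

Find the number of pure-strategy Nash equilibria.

1

Both Gold: the eastern merchant gets 9 (best alternative 7); the western merchant gets 5 (best alternative 3). Neither deviates — NE.
Both Silver is not a NE: the western merchant would switch to Gold (5 > 4).
No other cell survives both best-response checks, so there is 1 pure NE.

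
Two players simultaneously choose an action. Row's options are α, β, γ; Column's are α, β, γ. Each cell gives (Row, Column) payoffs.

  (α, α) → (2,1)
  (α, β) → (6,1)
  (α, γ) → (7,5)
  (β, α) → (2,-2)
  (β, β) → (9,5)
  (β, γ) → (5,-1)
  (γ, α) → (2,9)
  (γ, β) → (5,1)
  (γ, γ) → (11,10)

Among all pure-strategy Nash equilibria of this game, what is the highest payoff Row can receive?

11

Both β is a pure NE (Row: 9 ≥ 6; Column: 5 ≥ -1). Row gets 9.
Both γ is a pure NE (Row: 11 ≥ 7; Column: 10 ≥ 9). Row gets 11.
Every other cell has a profitable deviation for at least one player. Highest of {9, 11} is 11.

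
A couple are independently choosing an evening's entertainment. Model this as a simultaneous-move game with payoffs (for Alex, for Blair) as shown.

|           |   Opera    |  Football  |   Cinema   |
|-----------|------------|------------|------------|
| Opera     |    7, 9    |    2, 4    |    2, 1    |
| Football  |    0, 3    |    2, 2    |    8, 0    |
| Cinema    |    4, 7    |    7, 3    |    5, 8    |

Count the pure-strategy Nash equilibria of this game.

1

Both Opera: Alex gets 7 (best alternative 4); Blair gets 9 (best alternative 4). Neither deviates — NE.
Both Cinema is not a NE: Alex would switch to Football (8 > 5).
No other cell survives both best-response checks, so there is 1 pure NE.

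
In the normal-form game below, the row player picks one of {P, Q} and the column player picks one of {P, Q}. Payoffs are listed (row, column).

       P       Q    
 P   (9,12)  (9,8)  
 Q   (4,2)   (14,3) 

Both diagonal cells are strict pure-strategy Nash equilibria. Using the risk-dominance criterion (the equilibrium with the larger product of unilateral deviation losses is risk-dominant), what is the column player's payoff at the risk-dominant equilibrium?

At both P: the row player loses 9 − 4 = 5 by deviating; the column player loses 12 − 8 = 4. Product = 5·4 = 20.
At both Q: the row player loses 14 − 9 = 5 by deviating; the column player loses 3 − 2 = 1. Product = 5·1 = 5.
20 > 5, so both P is risk-dominant. The column player's payoff there is 12.

12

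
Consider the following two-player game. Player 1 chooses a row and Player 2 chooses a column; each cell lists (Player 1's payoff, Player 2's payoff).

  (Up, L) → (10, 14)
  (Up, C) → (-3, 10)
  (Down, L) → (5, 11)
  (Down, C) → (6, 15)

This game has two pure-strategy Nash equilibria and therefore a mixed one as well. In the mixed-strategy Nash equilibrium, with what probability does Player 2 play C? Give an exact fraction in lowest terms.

Player 2's mix q on L must make Player 1 indifferent between Up and Down.
Player 1's payoff from Up: 10q + (-3)(1−q). From Down: 5q + 6(1−q).
Set equal: 5q = 9(1−q) → q = 9/14.
Probability on C is 1 − 9/14 = 5/14.

5/14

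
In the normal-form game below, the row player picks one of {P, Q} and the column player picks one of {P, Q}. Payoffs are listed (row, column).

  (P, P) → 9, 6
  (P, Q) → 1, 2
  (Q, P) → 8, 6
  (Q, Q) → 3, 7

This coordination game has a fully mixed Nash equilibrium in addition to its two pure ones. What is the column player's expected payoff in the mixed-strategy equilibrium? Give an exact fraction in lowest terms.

6

The row player mixes with probability p on P, chosen so the column player is indifferent: 6p + 6(1−p) = 2p + 7(1−p) gives p = 1/5.
The column player's expected payoff is 6·1/5 + 6·4/5 = 6.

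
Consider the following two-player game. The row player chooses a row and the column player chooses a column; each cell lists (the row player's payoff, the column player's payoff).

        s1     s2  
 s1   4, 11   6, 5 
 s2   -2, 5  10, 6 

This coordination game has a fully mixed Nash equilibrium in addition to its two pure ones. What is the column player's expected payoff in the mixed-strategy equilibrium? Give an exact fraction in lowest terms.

41/7

The row player mixes with probability p on s1, chosen so the column player is indifferent: 11p + 5(1−p) = 5p + 6(1−p) gives p = 1/7.
The column player's expected payoff is 11·1/7 + 5·6/7 = 41/7.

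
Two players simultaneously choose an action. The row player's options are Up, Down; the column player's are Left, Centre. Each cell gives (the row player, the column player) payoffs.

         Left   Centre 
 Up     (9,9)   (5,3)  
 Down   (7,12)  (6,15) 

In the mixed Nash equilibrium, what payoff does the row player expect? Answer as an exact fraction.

The column player mixes with probability q on Left, chosen so the row player is indifferent: 9q + 5(1−q) = 7q + 6(1−q) gives q = 1/3.
The row player's expected payoff (from either row, since indifferent) is 9·1/3 + 5·2/3 = 19/3.

19/3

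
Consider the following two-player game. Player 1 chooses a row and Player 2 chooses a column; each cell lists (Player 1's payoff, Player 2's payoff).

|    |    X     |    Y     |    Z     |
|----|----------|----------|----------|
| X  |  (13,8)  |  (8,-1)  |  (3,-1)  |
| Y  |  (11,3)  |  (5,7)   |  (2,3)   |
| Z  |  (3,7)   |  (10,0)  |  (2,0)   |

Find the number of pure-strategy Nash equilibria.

Both X: Player 1 gets 13 (best alternative 11); Player 2 gets 8 (best alternative -1). Neither deviates — NE.
Both Z is not a NE: Player 1 would switch to X (3 > 2).
No other cell survives both best-response checks, so there is 1 pure NE.

1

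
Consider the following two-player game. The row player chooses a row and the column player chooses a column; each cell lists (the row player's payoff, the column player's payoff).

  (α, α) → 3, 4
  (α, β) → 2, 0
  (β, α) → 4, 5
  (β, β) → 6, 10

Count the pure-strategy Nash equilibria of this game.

1

Both β: the row player gets 6 (best alternative 2); the column player gets 10 (best alternative 5). Neither deviates — NE.
Both α is not a NE: the row player would switch to β (4 > 3).
No other cell survives both best-response checks, so there is 1 pure NE.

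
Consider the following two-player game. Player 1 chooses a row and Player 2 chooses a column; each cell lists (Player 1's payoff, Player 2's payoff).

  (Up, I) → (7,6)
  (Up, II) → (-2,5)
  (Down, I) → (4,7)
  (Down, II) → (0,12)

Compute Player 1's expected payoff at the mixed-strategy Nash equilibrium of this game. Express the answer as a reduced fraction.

Player 2 mixes with probability q on I, chosen so Player 1 is indifferent: 7q + (-2)(1−q) = 4q + 0(1−q) gives q = 2/5.
Player 1's expected payoff (from either row, since indifferent) is 7·2/5 + (-2)·3/5 = 8/5.

8/5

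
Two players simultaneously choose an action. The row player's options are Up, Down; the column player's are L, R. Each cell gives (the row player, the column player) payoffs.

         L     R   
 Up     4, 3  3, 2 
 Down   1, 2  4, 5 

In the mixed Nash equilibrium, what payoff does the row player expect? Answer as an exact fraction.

The column player mixes with probability q on L, chosen so the row player is indifferent: 4q + 3(1−q) = 1q + 4(1−q) gives q = 1/4.
The row player's expected payoff (from either row, since indifferent) is 4·1/4 + 3·3/4 = 13/4.

13/4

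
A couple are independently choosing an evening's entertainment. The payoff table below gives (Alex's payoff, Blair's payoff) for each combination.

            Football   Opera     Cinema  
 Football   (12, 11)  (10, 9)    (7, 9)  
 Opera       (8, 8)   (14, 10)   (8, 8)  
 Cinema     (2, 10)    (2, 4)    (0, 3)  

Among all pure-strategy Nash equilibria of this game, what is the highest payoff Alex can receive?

Both Football is a pure NE (Alex: 12 ≥ 8; Blair: 11 ≥ 9). Alex gets 12.
Both Opera is a pure NE (Alex: 14 ≥ 10; Blair: 10 ≥ 8). Alex gets 14.
Every other cell has a profitable deviation for at least one player. Highest of {12, 14} is 14.

14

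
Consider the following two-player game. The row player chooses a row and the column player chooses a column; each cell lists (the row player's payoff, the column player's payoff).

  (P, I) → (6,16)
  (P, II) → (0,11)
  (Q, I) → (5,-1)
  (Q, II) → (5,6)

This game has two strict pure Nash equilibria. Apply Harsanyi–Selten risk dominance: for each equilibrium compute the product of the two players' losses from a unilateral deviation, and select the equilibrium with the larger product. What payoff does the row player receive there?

5

At (P, I): the row player loses 6 − 5 = 1 by deviating; the column player loses 16 − 11 = 5. Product = 1·5 = 5.
At (Q, II): the row player loses 5 − 0 = 5 by deviating; the column player loses 6 − (-1) = 7. Product = 5·7 = 35.
35 > 5, so (Q, II) is risk-dominant. The row player's payoff there is 5.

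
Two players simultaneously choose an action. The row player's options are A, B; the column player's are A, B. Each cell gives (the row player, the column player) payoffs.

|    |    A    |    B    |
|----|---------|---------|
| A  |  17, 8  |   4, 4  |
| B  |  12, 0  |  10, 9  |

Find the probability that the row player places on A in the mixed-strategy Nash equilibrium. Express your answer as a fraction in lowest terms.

The row player's mix p on A must make the column player indifferent between A and B.
The column player's payoff from A: 8p + 0(1−p). From B: 4p + 9(1−p).
Set equal: 4p = 9(1−p) → p = 9/13.

9/13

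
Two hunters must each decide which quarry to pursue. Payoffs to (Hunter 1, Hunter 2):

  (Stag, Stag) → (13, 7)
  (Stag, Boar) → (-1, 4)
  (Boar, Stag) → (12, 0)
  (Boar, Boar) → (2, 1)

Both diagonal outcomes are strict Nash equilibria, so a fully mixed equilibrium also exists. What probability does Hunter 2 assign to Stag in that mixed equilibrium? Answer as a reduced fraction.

Hunter 2's mix q on Stag must make Hunter 1 indifferent between Stag and Boar.
Hunter 1's payoff from Stag: 13q + (-1)(1−q). From Boar: 12q + 2(1−q).
Set equal: 1q = 3(1−q) → q = 3/4.

3/4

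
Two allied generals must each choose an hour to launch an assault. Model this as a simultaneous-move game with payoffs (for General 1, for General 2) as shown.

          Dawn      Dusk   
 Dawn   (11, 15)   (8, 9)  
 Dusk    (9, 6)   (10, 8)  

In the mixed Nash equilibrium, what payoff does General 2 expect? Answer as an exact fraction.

General 1 mixes with probability p on Dawn, chosen so General 2 is indifferent: 15p + 6(1−p) = 9p + 8(1−p) gives p = 1/4.
General 2's expected payoff is 15·1/4 + 6·3/4 = 33/4.

33/4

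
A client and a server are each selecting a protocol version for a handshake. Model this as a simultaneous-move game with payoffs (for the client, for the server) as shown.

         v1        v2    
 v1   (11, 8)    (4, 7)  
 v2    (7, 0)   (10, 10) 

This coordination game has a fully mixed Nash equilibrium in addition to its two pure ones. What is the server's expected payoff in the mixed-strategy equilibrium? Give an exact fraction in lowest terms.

80/11

The client mixes with probability p on v1, chosen so the server is indifferent: 8p + 0(1−p) = 7p + 10(1−p) gives p = 10/11.
The server's expected payoff is 8·10/11 + 0·1/11 = 80/11.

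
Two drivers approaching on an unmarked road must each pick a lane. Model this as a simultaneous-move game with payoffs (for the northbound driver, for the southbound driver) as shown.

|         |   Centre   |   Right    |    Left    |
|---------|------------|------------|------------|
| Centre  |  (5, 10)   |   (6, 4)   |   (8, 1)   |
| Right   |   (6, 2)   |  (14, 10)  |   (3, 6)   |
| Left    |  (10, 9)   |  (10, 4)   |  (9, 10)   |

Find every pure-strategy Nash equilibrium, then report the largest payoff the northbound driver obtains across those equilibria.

Both Right is a pure NE (the northbound driver: 14 ≥ 10; the southbound driver: 10 ≥ 6). The northbound driver gets 14.
Both Left is a pure NE (the northbound driver: 9 ≥ 8; the southbound driver: 10 ≥ 9). The northbound driver gets 9.
Every other cell has a profitable deviation for at least one player. Highest of {14, 9} is 14.

14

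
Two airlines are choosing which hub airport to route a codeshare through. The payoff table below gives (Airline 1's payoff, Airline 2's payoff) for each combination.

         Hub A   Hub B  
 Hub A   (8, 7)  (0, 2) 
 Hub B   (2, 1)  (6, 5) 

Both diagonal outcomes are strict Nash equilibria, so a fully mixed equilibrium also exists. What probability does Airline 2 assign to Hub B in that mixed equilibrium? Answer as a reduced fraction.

1/2

Airline 2's mix q on Hub A must make Airline 1 indifferent between Hub A and Hub B.
Airline 1's payoff from Hub A: 8q + 0(1−q). From Hub B: 2q + 6(1−q).
Set equal: 6q = 6(1−q) → q = 6/12 = 1/2.
Probability on Hub B is 1 − 1/2 = 1/2.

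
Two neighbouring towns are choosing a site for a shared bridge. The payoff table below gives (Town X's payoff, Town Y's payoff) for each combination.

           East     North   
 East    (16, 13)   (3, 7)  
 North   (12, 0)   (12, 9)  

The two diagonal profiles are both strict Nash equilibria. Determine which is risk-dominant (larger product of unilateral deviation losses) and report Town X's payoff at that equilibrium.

At both East: Town X loses 16 − 12 = 4 by deviating; Town Y loses 13 − 7 = 6. Product = 4·6 = 24.
At both North: Town X loses 12 − 3 = 9 by deviating; Town Y loses 9 − 0 = 9. Product = 9·9 = 81.
81 > 24, so both North is risk-dominant. Town X's payoff there is 12.

12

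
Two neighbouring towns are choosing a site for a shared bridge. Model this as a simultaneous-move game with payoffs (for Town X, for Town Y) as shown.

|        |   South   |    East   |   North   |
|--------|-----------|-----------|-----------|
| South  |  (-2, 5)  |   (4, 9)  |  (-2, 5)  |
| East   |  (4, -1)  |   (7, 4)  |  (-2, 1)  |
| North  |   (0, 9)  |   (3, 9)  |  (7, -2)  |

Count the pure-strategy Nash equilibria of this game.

Both East: Town X gets 7 (best alternative 4); Town Y gets 4 (best alternative 1). Neither deviates — NE.
Both North is not a NE: Town Y would switch to South (9 > -2).
No other cell survives both best-response checks, so there is 1 pure NE.

1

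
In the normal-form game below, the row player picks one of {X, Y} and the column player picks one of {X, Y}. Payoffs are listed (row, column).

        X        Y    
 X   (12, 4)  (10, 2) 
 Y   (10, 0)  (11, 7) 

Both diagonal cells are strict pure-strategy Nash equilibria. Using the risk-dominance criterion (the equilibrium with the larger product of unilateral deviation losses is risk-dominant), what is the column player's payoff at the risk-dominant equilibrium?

At both X: the row player loses 12 − 10 = 2 by deviating; the column player loses 4 − 2 = 2. Product = 2·2 = 4.
At both Y: the row player loses 11 − 10 = 1 by deviating; the column player loses 7 − 0 = 7. Product = 1·7 = 7.
7 > 4, so both Y is risk-dominant. The column player's payoff there is 7.

7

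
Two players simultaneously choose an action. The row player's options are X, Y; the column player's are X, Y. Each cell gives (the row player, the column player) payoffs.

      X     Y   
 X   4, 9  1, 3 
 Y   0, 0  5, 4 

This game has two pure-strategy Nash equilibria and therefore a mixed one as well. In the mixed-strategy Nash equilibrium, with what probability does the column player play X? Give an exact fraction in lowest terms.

The column player's mix q on X must make the row player indifferent between X and Y.
The row player's payoff from X: 4q + 1(1−q). From Y: 0q + 5(1−q).
Set equal: 4q = 4(1−q) → q = 4/8 = 1/2.

1/2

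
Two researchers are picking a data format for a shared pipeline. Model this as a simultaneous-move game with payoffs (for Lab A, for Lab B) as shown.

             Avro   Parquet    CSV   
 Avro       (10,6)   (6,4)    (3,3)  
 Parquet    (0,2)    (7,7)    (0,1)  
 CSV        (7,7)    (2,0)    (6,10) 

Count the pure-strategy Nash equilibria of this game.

Both Avro: Lab A gets 10 (best alternative 7); Lab B gets 6 (best alternative 4). Neither deviates — NE.
Both Parquet: Lab A gets 7 (best alternative 6); Lab B gets 7 (best alternative 2). Neither deviates — NE.
Both CSV: Lab A gets 6 (best alternative 3); Lab B gets 10 (best alternative 7). Neither deviates — NE.
(Avro, CSV) is not a NE: Lab A would switch to CSV (6 > 3).
No other cell survives both best-response checks, so there are 3 pure NE.

3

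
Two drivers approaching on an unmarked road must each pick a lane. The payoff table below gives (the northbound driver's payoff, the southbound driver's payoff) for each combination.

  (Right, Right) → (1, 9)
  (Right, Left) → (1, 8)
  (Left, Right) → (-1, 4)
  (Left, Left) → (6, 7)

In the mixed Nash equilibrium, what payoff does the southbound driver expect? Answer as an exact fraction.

31/4

The northbound driver mixes with probability p on Right, chosen so the southbound driver is indifferent: 9p + 4(1−p) = 8p + 7(1−p) gives p = 3/4.
The southbound driver's expected payoff is 9·3/4 + 4·1/4 = 31/4.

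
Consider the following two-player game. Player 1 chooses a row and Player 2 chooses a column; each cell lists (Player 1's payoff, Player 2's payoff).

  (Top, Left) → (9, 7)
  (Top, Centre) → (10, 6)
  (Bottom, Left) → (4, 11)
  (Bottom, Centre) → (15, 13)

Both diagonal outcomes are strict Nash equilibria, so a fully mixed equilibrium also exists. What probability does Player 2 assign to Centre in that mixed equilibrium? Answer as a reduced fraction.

Player 2's mix q on Left must make Player 1 indifferent between Top and Bottom.
Player 1's payoff from Top: 9q + 10(1−q). From Bottom: 4q + 15(1−q).
Set equal: 5q = 5(1−q) → q = 5/10 = 1/2.
Probability on Centre is 1 − 1/2 = 1/2.

1/2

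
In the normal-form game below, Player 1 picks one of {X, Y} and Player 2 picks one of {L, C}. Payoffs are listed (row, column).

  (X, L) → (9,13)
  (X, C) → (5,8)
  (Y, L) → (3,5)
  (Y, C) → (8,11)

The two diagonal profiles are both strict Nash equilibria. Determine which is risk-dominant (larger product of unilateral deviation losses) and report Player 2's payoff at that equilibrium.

At (X, L): Player 1 loses 9 − 3 = 6 by deviating; Player 2 loses 13 − 8 = 5. Product = 6·5 = 30.
At (Y, C): Player 1 loses 8 − 5 = 3 by deviating; Player 2 loses 11 − 5 = 6. Product = 3·6 = 18.
30 > 18, so (X, L) is risk-dominant. Player 2's payoff there is 13.

13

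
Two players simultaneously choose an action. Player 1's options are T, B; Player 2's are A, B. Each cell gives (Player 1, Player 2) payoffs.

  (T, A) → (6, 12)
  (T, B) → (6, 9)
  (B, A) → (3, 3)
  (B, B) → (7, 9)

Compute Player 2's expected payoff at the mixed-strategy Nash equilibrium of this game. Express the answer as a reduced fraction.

Player 1 mixes with probability p on T, chosen so Player 2 is indifferent: 12p + 3(1−p) = 9p + 9(1−p) gives p = 2/3.
Player 2's expected payoff is 12·2/3 + 3·1/3 = 9.

9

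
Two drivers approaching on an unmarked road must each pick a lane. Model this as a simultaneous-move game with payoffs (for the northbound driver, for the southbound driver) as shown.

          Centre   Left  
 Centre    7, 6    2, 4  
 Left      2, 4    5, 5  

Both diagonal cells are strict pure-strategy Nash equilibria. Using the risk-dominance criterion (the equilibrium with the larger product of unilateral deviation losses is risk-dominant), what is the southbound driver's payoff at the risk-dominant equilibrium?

At both Centre: the northbound driver loses 7 − 2 = 5 by deviating; the southbound driver loses 6 − 4 = 2. Product = 5·2 = 10.
At both Left: the northbound driver loses 5 − 2 = 3 by deviating; the southbound driver loses 5 − 4 = 1. Product = 3·1 = 3.
10 > 3, so both Centre is risk-dominant. The southbound driver's payoff there is 6.

6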